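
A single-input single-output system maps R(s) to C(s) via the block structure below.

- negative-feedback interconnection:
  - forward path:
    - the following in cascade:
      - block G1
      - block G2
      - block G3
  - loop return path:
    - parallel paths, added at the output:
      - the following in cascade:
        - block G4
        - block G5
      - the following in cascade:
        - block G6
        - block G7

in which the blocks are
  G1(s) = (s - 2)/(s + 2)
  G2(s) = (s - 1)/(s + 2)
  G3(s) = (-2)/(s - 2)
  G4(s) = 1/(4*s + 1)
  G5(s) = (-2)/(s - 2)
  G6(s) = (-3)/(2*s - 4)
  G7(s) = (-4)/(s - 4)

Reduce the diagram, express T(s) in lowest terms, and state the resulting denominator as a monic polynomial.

Reducing step by step:

(1) reduce the series chain G1, G2, G3: (2 - 2*s)/(s^2 + 4*s + 4)
(2) combine G4, G5 in series: (-2)/(4*s^2 - 7*s - 2)
(3) reduce the series chain G6, G7: 6/(s^2 - 6*s + 8)
(4) parallel reduction of (G4*G5), (G6*G7): (22*s + 14)/(4*s^3 - 23*s^2 + 26*s + 8)
(5) apply the feedback formula to (G1*G2*G3), ((G4*G5)+(G6*G7)): (-8*s^4 + 54*s^3 - 98*s^2 + 36*s + 16)/(4*s^5 - 7*s^4 - 50*s^3 - 24*s^2 + 152*s + 60)
That last expression is T(s), already simplified. Scaling its denominator by 1/4 (the reciprocal of the leading coefficient) yields the monic denominator.

Answer: s^5 - 7*s^4/4 - 25*s^3/2 - 6*s^2 + 38*s + 15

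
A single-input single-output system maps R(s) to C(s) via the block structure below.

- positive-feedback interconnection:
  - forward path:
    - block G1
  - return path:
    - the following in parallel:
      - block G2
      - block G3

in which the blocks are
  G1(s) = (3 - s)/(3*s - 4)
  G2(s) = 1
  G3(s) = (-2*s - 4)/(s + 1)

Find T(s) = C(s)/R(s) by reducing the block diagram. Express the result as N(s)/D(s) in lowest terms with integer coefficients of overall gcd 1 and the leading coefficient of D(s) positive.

(1) add G2, G3 (parallel), giving (-s - 3)/(s + 1)
(2) reduce the feedback loop with forward G1 and return (G2+G3); the result is T(s) itself (integer coefficients, no common factor, positive leading denominator coefficient)

Hence the answer: (-s^2 + 2*s + 3)/(2*s^2 - s + 5)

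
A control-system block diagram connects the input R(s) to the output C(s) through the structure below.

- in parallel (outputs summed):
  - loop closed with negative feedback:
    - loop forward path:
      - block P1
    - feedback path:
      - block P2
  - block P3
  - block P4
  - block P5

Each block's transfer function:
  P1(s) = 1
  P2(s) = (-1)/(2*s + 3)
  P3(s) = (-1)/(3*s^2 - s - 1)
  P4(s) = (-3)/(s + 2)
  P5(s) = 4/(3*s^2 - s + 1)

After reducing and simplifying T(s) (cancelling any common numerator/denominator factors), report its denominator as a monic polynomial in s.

[1] close the feedback loop around P1, P2: (2*s + 3)/(2*s + 2)
[2] sum the parallel branches [P1/(1+P1*P2)], P3, P4, P5: (18*s^6 - 3*s^5 + 14*s^4 + 49*s^3 + 6*s^2 - 43*s - 20)/(18*s^6 + 42*s^5 + 2*s^4 - 18*s^3 + 2*s^2 - 6*s - 4)
No further cancellation is possible in the step-2 result, so that is T(s). Its denominator becomes monic after dividing by the leading coefficient 18.

Answer: s^6 + 7*s^5/3 + s^4/9 - s^3 + s^2/9 - s/3 - 2/9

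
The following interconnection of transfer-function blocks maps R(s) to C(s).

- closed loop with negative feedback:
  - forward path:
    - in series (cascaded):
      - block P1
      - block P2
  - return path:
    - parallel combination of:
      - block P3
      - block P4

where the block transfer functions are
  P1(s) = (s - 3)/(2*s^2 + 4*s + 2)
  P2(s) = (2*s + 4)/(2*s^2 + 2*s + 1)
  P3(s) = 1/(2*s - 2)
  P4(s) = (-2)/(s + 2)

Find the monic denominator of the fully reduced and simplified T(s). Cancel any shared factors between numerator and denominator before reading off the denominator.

Step 1 - combine P1, P2 in series gives (s^2 - s - 6)/(2*s^4 + 6*s^3 + 7*s^2 + 4*s + 1)
Step 2 - combine P3, P4 in parallel gives (6 - 3*s)/(2*s^2 + 2*s - 4)
Step 3 - close the feedback loop around (P1*P2), (P3+P4) gives (2*s^3 - 4*s^2 - 10*s + 12)/(4*s^5 + 8*s^4 + 2*s^3 - 9*s^2 + 9*s - 20)
Step 3 gives the fully reduced T(s), with no common factor left to cancel. The denominator's leading coefficient is 4, so divide each of its coefficients by 4 to get the monic form.

Therefore the answer is s^5 + 2*s^4 + s^3/2 - 9*s^2/4 + 9*s/4 - 5.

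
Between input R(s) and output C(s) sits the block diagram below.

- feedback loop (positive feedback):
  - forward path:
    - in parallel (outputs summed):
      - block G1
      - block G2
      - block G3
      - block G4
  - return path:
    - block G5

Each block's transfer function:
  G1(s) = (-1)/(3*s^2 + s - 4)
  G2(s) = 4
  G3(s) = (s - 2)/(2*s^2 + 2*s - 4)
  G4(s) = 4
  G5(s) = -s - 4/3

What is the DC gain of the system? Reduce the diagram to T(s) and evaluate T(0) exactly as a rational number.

Reducing step by step:

1. sum the parallel branches G1, G2, G3, G4, giving (48*s^3 + 115*s^2 - 36*s - 140)/(6*s^3 + 14*s^2 - 4*s - 16)
2. reduce the feedback loop with forward (G1+G2+G3+G4) and return G5, giving (144*s^3 + 345*s^2 - 108*s - 420)/(144*s^4 + 555*s^3 + 394*s^2 - 576*s - 608)
Evaluating the step-2 result (the overall T(s)) at s = 0 gives T(0) = -420/(-608) = 105/152.

Answer: 105/152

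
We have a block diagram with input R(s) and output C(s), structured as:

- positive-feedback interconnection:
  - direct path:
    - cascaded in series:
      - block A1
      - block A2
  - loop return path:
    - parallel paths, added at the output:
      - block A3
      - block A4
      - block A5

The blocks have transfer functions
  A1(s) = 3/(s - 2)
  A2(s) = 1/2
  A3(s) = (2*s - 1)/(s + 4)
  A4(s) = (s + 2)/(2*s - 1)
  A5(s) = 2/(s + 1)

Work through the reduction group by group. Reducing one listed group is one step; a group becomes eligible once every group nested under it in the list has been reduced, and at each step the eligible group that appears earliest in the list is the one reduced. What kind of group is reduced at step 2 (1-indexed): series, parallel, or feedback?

Reducing step by step:

Step 1: combine A1, A2 in series
Step 2: reduce the parallel group A3, A4, A5
Step 3: feedback reduction of (A1*A2), (A3+A4+A5)
Step 2 collapses a parallel group.

Answer: parallel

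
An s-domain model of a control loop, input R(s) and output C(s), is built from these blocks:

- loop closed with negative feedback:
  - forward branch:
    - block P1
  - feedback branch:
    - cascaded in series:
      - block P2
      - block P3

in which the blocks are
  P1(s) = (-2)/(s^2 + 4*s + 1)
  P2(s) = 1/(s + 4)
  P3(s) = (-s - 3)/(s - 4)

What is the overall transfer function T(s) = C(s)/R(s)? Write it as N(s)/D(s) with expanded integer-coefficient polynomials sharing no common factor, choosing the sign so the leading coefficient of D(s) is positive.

The answer is (32 - 2*s^2)/(s^4 + 4*s^3 - 15*s^2 - 62*s - 10).

Reasoning:
Step 1. cascade P2, P3: (-s - 3)/(s^2 - 16)
Step 2. reduce the feedback loop with forward P1 and return (P2*P3); the result is T(s) itself (integer coefficients, no common factor, positive leading denominator coefficient)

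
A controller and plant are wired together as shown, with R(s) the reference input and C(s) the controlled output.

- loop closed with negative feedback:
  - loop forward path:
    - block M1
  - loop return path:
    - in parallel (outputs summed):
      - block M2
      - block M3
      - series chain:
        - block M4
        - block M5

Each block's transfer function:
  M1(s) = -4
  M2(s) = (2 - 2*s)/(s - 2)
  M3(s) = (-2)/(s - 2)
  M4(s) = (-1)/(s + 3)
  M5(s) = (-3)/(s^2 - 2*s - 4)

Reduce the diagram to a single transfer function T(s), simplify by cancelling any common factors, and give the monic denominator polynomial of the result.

Step 1: reduce the series chain M4, M5: 3/(s^3 + s^2 - 10*s - 12)
Step 2: reduce the parallel group M2, M3, (M4*M5): (-2*s^4 - 2*s^3 + 20*s^2 + 27*s - 6)/(s^4 - s^3 - 12*s^2 + 8*s + 24)
Step 3: apply the feedback formula to M1, (M2+M3+(M4*M5)): (-4*s^4 + 4*s^3 + 48*s^2 - 32*s - 96)/(9*s^4 + 7*s^3 - 92*s^2 - 100*s + 48)
The result of step 3 is T(s) in lowest terms. Its denominator has leading coefficient 9; dividing the denominator through by 9 makes it monic.

Final answer: s^4 + 7*s^3/9 - 92*s^2/9 - 100*s/9 + 16/3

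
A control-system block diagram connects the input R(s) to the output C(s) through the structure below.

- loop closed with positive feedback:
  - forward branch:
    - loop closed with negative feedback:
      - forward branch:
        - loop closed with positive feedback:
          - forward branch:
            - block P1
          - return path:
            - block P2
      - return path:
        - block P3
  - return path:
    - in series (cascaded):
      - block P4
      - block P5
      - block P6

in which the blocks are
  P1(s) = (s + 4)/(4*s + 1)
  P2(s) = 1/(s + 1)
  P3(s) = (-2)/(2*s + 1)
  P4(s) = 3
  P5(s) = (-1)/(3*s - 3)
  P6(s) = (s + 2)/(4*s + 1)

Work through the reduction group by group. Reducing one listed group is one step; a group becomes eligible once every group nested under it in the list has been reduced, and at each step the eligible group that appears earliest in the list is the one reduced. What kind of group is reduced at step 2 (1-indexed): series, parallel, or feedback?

The answer is feedback.

Reasoning:
1. apply the feedback formula to P1, P2
2. collapse the loop ([P1/(1-P1*P2)] forward, P3 return)
3. series reduction of P4, P5, P6
4. collapse the loop ([[P1/(1-P1*P2)]/(1+[P1/(1-P1*P2)]*P3)] forward, (P4*P5*P6) return)
Step 2: feedback.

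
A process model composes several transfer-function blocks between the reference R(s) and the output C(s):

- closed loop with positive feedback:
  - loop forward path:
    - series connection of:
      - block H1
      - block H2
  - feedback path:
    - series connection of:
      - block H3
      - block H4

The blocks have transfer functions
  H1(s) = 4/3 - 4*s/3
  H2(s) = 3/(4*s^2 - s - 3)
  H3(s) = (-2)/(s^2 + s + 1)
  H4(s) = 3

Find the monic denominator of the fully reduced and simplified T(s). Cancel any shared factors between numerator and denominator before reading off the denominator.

Answer: s^3 + 7*s^2/4 + 7*s/4 - 21/4

Working:
(1) cascade H1, H2: (-4)/(4*s + 3)
(2) series reduction of H3, H4: (-6)/(s^2 + s + 1)
(3) feedback reduction of (H1*H2), (H3*H4): (-4*s^2 - 4*s - 4)/(4*s^3 + 7*s^2 + 7*s - 21)
T(s) is the step-3 result (common factors already cancelled). Leading coefficient of the denominator: 4. Divide through by 4 for the monic polynomial.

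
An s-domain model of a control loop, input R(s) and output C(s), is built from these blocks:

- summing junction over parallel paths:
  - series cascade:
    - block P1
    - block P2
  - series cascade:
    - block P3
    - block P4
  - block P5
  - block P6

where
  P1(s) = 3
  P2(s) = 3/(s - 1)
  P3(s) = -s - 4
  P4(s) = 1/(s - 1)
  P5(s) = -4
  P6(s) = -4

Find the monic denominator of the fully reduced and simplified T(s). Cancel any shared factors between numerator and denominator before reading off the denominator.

Step 1: multiply P1, P2 (series) = 9/(s - 1)
Step 2: combine P3, P4 in series = (-s - 4)/(s - 1)
Step 3: sum the parallel branches (P1*P2), (P3*P4), P5, P6 = (13 - 9*s)/(s - 1)
The result of step 3 is T(s) in lowest terms. Its denominator already has leading coefficient 1, so it is monic as it stands.

Hence the answer: s - 1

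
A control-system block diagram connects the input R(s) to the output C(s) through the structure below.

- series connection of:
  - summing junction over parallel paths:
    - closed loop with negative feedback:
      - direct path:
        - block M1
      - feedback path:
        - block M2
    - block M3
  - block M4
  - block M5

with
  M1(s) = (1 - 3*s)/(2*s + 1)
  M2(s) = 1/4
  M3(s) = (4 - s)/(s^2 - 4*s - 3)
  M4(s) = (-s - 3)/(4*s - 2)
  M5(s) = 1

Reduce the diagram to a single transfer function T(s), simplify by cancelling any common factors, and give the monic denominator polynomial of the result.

Step 1. apply the feedback formula to M1, M2; result (4 - 12*s)/(5*s + 5)
Step 2. sum the parallel branches [M1/(1+M1*M2)], M3; result (-12*s^3 + 47*s^2 + 35*s + 8)/(5*s^3 - 15*s^2 - 35*s - 15)
Step 3. combine ([M1/(1+M1*M2)]+M3), M4, M5 in series; result (12*s^4 - 11*s^3 - 176*s^2 - 113*s - 24)/(20*s^4 - 70*s^3 - 110*s^2 + 10*s + 30)
T(s) is the step-3 result (common factors already cancelled). Leading coefficient of the denominator: 20. Divide through by 20 for the monic polynomial.

Therefore the answer is s^4 - 7*s^3/2 - 11*s^2/2 + s/2 + 3/2.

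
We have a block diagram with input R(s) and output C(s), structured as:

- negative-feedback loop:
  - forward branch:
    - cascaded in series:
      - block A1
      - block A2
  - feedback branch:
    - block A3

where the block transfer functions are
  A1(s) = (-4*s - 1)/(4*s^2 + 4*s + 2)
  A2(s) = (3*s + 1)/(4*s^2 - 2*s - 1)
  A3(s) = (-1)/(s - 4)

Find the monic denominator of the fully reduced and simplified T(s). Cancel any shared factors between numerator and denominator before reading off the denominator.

Step 1. series reduction of A1, A2 -> (-12*s^2 - 7*s - 1)/(16*s^4 + 8*s^3 - 4*s^2 - 8*s - 2)
Step 2. feedback reduction of (A1*A2), A3 -> (-12*s^3 + 41*s^2 + 27*s + 4)/(16*s^5 - 56*s^4 - 36*s^3 + 20*s^2 + 37*s + 9)
The result of step 2 is T(s) in lowest terms. Its denominator has leading coefficient 16; dividing the denominator through by 16 makes it monic.

Final answer: s^5 - 7*s^4/2 - 9*s^3/4 + 5*s^2/4 + 37*s/16 + 9/16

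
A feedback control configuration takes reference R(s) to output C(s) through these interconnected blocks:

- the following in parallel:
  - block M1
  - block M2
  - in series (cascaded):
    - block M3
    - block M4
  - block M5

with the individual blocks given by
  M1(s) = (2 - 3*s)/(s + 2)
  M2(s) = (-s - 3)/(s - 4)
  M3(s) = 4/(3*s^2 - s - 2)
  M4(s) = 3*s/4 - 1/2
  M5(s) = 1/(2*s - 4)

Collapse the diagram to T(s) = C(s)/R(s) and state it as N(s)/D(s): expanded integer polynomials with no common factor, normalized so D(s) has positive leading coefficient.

Step 1. multiply M3, M4 (series) gives (3*s - 2)/(3*s^2 - s - 2)
Step 2. parallel reduction of M1, M2, (M3*M4), M5: this yields T(s), and no further normalization is needed

Hence the answer: (-24*s^5 + 119*s^4 - 245*s^3 + 132*s^2 + 196*s - 160)/(6*s^5 - 26*s^4 - 20*s^3 + 120*s^2 - 16*s - 64)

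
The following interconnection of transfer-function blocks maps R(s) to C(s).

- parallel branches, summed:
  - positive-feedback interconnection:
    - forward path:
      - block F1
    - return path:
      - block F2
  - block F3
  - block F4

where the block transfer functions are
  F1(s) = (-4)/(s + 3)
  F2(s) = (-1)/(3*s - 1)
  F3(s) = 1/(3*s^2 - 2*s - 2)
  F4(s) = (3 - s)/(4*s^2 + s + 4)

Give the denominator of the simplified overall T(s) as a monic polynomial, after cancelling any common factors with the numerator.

Step 1 - feedback reduction of F1, F2 gives (4 - 12*s)/(3*s^2 + 8*s - 7)
Step 2 - parallel reduction of [F1/(1-F1*F2)], F3, F4 gives (-153*s^5 + 129*s^4 + 88*s^3 - 7*s^2 + 61*s - 18)/(36*s^6 + 81*s^5 - 118*s^4 + 21*s^3 - 118*s^2 + 6*s + 56)
That last expression is T(s), already simplified. Scaling its denominator by 1/36 (the reciprocal of the leading coefficient) yields the monic denominator.

Final answer: s^6 + 9*s^5/4 - 59*s^4/18 + 7*s^3/12 - 59*s^2/18 + s/6 + 14/9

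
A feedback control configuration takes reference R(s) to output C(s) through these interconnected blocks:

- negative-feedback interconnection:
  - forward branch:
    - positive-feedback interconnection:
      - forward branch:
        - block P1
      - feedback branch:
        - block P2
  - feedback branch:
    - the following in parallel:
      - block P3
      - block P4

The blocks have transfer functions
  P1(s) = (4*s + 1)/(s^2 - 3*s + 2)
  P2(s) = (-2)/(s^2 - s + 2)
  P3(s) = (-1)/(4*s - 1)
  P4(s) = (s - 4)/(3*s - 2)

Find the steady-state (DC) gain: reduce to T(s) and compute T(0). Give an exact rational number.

Reducing step by step:

Step 1. reduce the feedback loop with forward P1 and return P2, giving (4*s^3 - 3*s^2 + 7*s + 2)/(s^4 - 4*s^3 + 7*s^2 + 6)
Step 2. add P3, P4 (parallel), giving (4*s^2 - 20*s + 6)/(12*s^2 - 11*s + 2)
Step 3. apply the feedback formula to [P1/(1-P1*P2)], (P3+P4), giving (48*s^5 - 80*s^4 + 125*s^3 - 59*s^2 - 8*s + 4)/(12*s^6 - 43*s^5 + 38*s^4 + 27*s^3 - 64*s^2 - 64*s + 24)
That last expression is T(s); at s = 0 only the constant terms survive, so T(0) = 4/24 = 1/6.

Answer: 1/6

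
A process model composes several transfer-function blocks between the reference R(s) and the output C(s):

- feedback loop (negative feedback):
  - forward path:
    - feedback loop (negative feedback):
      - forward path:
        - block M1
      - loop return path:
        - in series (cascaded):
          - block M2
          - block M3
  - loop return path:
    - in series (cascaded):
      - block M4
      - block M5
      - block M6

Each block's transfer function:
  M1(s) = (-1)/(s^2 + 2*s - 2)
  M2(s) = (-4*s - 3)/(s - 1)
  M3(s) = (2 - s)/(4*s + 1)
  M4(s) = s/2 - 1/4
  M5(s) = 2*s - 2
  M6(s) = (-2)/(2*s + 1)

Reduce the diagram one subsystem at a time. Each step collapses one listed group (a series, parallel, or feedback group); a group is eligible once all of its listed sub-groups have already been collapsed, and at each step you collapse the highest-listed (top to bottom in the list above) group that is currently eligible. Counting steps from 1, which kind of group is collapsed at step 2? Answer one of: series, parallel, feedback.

1. reduce the series chain M2, M3
2. reduce the feedback loop with forward M1 and return (M2*M3)
3. series reduction of M4, M5, M6
4. collapse the loop ([M1/(1+M1*(M2*M3))] forward, (M4*M5*M6) return)
Step 2 collapses a feedback group.

Answer: feedback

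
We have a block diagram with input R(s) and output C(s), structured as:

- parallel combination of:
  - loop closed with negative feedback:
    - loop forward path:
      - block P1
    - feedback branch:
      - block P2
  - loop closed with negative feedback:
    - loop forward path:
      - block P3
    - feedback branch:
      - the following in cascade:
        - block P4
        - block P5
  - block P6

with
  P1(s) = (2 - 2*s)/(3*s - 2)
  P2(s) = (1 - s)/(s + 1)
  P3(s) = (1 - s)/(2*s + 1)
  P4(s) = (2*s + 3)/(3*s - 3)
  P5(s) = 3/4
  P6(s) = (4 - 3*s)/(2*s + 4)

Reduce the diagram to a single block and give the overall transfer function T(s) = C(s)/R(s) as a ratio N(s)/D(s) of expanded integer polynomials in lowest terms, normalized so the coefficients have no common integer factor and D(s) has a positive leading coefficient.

(1) close the feedback loop around P1, P2 = (2 - 2*s^2)/(5*s^2 - 3*s)
(2) series reduction of P4, P5 = (2*s + 3)/(4*s - 4)
(3) close the feedback loop around P3, (P4*P5) = (4 - 4*s)/(6*s + 1)
(4) reduce the parallel group [P1/(1+P1*P2)], [P3/(1+P3*(P4*P5))], P6; the result is T(s) itself (integer coefficients, no common factor, positive leading denominator coefficient)

Hence the answer: (-154*s^4 + 91*s^3 + 77*s^2 - 8*s + 8)/(60*s^4 + 94*s^3 - 58*s^2 - 12*s)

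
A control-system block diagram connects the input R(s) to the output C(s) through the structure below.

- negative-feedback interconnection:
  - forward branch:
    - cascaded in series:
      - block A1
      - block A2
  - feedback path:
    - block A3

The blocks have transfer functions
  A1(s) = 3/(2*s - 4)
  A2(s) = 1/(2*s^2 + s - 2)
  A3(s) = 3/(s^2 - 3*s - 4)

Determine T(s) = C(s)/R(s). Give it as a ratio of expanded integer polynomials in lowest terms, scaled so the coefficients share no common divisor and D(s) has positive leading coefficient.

(1) combine A1, A2 in series gives 3/(4*s^3 - 6*s^2 - 8*s + 8)
(2) reduce the feedback loop with forward (A1*A2) and return A3, which is the overall transfer function T(s) = C(s)/R(s) in lowest terms

Answer: (3*s^2 - 9*s - 12)/(4*s^5 - 18*s^4 - 6*s^3 + 56*s^2 + 8*s - 23)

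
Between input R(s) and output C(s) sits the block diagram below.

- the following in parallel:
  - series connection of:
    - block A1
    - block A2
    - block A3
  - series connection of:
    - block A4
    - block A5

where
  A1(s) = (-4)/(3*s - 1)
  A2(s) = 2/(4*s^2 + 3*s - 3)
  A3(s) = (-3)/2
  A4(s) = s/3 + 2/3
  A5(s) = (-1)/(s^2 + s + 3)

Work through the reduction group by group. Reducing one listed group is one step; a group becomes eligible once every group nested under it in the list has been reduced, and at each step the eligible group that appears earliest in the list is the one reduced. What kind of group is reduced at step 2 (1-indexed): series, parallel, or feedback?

(1) cascade A1, A2, A3
(2) multiply A4, A5 (series)
(3) add (A1*A2*A3), (A4*A5) (parallel)
The group at step 2 is a series group.

Answer: series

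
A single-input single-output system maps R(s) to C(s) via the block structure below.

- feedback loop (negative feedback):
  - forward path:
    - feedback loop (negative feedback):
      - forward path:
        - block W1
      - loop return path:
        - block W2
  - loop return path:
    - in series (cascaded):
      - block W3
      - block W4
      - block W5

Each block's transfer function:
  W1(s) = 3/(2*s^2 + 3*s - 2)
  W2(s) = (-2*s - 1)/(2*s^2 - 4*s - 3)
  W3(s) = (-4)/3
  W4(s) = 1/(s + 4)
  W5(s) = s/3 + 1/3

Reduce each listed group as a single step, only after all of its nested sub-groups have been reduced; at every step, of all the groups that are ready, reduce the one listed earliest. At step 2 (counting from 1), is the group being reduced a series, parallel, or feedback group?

Reducing step by step:

Step 1 - collapse the loop (W1 forward, W2 return)
Step 2 - cascade W3, W4, W5
Step 3 - apply the feedback formula to [W1/(1+W1*W2)], (W3*W4*W5)
The group at step 2 is a series group.

Answer: series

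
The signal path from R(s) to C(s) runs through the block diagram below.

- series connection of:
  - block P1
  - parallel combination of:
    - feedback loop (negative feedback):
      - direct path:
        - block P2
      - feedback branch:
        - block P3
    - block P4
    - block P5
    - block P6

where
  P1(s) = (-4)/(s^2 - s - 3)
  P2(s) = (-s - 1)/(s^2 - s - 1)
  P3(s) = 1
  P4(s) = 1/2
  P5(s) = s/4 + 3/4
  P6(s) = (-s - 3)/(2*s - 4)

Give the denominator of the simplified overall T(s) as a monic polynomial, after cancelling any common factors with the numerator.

1. feedback reduction of P2, P3: (-s - 1)/(s^2 - 2*s - 2)
2. reduce the parallel group [P2/(1+P2*P3)], P4, P5, P6: (s^4 - s^3 - 24*s^2 + 34*s + 40)/(4*s^3 - 16*s^2 + 8*s + 16)
3. multiply P1, ([P2/(1+P2*P3)]+P4+P5+P6) (series): (-s^4 + s^3 + 24*s^2 - 34*s - 40)/(s^5 - 5*s^4 + 3*s^3 + 14*s^2 - 10*s - 12)
That last expression is T(s), already simplified, and its denominator is already monic.

Final answer: s^5 - 5*s^4 + 3*s^3 + 14*s^2 - 10*s - 12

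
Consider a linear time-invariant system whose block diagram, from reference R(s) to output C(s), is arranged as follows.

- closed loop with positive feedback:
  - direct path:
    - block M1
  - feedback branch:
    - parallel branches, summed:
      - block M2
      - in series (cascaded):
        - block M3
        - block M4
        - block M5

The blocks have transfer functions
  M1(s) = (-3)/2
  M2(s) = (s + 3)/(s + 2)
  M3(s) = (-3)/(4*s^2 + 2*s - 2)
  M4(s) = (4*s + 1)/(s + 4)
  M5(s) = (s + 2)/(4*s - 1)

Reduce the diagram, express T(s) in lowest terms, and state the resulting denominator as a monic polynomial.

The answer is s^5 + 137*s^4/20 + 439*s^3/40 - 53*s^2/16 - 317*s/40 + 17/20.

Reasoning:
1. combine M3, M4, M5 in series, giving (-12*s^2 - 27*s - 6)/(16*s^4 + 68*s^3 + 6*s^2 - 38*s + 8)
2. parallel reduction of M2, (M3*M4*M5), giving (16*s^5 + 116*s^4 + 198*s^3 - 71*s^2 - 166*s + 12)/(16*s^5 + 100*s^4 + 142*s^3 - 26*s^2 - 68*s + 16)
3. collapse the loop (M1 forward, (M2+(M3*M4*M5)) return), giving (-48*s^5 - 300*s^4 - 426*s^3 + 78*s^2 + 204*s - 48)/(80*s^5 + 548*s^4 + 878*s^3 - 265*s^2 - 634*s + 68)
T(s) is the step-3 result (common factors already cancelled). Leading coefficient of the denominator: 80. Divide through by 80 for the monic polynomial.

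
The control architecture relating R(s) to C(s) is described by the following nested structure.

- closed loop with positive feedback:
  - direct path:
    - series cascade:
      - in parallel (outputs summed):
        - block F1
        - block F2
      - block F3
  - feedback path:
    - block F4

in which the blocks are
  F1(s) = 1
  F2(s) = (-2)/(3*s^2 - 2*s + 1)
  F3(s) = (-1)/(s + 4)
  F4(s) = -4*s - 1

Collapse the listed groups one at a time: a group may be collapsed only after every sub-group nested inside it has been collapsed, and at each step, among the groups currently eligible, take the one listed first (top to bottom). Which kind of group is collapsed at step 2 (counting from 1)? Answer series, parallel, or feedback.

Reducing step by step:

Step 1. sum the parallel branches F1, F2
Step 2. reduce the series chain (F1+F2), F3
Step 3. collapse the loop (((F1+F2)*F3) forward, F4 return)
Step 2: series.

Answer: series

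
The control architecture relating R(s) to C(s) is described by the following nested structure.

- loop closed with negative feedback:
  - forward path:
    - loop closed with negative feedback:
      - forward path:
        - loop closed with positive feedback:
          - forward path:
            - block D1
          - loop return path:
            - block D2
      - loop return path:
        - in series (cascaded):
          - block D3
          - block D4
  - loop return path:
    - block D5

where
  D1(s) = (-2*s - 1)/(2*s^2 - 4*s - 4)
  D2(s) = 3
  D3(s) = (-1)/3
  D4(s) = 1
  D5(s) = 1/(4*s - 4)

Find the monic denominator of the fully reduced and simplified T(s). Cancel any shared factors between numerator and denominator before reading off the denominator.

Step 1: reduce the feedback loop with forward D1 and return D2 -> (-2*s - 1)/(2*s^2 + 2*s - 1)
Step 2: cascade D3, D4 -> (-1)/3
Step 3: collapse the loop ([D1/(1-D1*D2)] forward, (D3*D4) return) -> (-6*s - 3)/(6*s^2 + 8*s - 2)
Step 4: collapse the loop ([[D1/(1-D1*D2)]/(1+[D1/(1-D1*D2)]*(D3*D4))] forward, D5 return) -> (-24*s^2 + 12*s + 12)/(24*s^3 + 8*s^2 - 46*s + 5)
That last expression is T(s), already simplified. Scaling its denominator by 1/24 (the reciprocal of the leading coefficient) yields the monic denominator.

Therefore the answer is s^3 + s^2/3 - 23*s/12 + 5/24.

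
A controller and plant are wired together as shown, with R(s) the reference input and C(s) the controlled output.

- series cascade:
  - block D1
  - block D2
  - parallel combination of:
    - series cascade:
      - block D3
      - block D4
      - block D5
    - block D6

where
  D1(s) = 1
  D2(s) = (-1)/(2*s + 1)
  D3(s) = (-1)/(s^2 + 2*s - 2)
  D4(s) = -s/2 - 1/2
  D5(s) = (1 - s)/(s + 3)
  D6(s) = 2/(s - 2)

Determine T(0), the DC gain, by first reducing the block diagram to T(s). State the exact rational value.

The answer is 13/12.

Reasoning:
(1) series reduction of D3, D4, D5: (1 - s^2)/(2*s^3 + 10*s^2 + 8*s - 12)
(2) reduce the parallel group (D3*D4*D5), D6: (3*s^3 + 22*s^2 + 17*s - 26)/(2*s^4 + 6*s^3 - 12*s^2 - 28*s + 24)
(3) cascade D1, D2, ((D3*D4*D5)+D6): (-3*s^3 - 22*s^2 - 17*s + 26)/(4*s^5 + 14*s^4 - 18*s^3 - 68*s^2 + 20*s + 24)
DC gain: substitute s = 0 into T(s) from step 3: T(0) = 26/24 = 13/12.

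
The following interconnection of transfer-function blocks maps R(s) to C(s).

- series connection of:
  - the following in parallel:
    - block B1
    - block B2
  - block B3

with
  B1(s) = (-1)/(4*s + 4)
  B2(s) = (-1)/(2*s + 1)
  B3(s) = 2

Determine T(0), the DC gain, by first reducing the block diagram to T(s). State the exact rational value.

1. sum the parallel branches B1, B2 -> (-6*s - 5)/(8*s^2 + 12*s + 4)
2. multiply (B1+B2), B3 (series) -> (-6*s - 5)/(4*s^2 + 6*s + 2)
Evaluating the step-2 result (the overall T(s)) at s = 0 gives T(0) = -5/2.

Hence the answer: -5/2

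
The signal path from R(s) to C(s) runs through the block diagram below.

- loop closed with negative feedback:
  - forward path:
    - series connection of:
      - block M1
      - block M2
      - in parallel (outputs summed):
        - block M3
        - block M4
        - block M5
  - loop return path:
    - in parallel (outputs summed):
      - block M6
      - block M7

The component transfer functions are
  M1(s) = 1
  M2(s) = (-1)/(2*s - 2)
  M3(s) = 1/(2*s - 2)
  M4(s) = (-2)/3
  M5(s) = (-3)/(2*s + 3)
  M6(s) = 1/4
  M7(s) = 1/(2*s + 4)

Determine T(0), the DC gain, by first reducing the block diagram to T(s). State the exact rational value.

[1] sum the parallel branches M3, M4, M5 -> (-8*s^2 - 16*s + 39)/(12*s^2 + 6*s - 18)
[2] multiply M1, M2, (M3+M4+M5) (series) -> (8*s^2 + 16*s - 39)/(24*s^3 - 12*s^2 - 48*s + 36)
[3] combine M6, M7 in parallel -> (s + 4)/(4*s + 8)
[4] reduce the feedback loop with forward (M1*M2*(M3+M4+M5)) and return (M6+M7) -> (32*s^3 + 128*s^2 - 28*s - 312)/(96*s^4 + 152*s^3 - 240*s^2 - 215*s + 132)
The step-4 result is T(s). Setting s = 0: T(0) = -312/132 = -26/11.

Therefore the answer is -26/11.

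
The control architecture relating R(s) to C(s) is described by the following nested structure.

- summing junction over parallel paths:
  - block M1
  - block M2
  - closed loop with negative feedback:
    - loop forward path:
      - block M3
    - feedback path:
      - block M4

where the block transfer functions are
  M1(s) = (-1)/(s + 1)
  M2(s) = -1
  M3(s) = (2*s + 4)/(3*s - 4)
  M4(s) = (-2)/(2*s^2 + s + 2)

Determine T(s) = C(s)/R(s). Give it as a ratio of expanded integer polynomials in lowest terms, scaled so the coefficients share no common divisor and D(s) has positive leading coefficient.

Step 1: feedback reduction of M3, M4, giving (4*s^3 + 10*s^2 + 8*s + 8)/(6*s^3 - 5*s^2 - 2*s - 16)
Step 2: sum the parallel branches M1, M2, [M3/(1+M3*M4)], giving the overall T(s)

Final answer: (-2*s^4 + 7*s^3 + 30*s^2 + 36*s + 40)/(6*s^4 + s^3 - 7*s^2 - 18*s - 16)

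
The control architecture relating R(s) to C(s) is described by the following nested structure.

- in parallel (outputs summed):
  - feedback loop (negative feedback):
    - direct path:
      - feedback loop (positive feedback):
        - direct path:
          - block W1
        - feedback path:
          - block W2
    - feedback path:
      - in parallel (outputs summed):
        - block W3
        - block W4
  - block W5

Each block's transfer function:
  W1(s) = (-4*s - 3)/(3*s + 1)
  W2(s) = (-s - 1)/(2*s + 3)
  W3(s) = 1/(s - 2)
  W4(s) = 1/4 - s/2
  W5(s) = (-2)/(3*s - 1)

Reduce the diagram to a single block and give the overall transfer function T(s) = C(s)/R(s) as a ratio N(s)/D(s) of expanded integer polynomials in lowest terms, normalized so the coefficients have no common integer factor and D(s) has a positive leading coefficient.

First reduce the diagram to T(s).

Step 1: close the feedback loop around W1, W2: (-8*s^2 - 18*s - 9)/(2*s^2 + 4*s)
Step 2: sum the parallel branches W3, W4: (-2*s^2 + 5*s + 2)/(4*s - 8)
Step 3: apply the feedback formula to [W1/(1-W1*W2)], (W3+W4): (-32*s^3 - 8*s^2 + 108*s + 72)/(16*s^4 + 4*s^3 - 88*s^2 - 113*s - 18)
Step 4: parallel reduction of [[W1/(1-W1*W2)]/(1+[W1/(1-W1*W2)]*(W3+W4))], W5, giving the overall T(s)

Answer: (-128*s^4 + 508*s^2 + 334*s - 36)/(48*s^5 - 4*s^4 - 268*s^3 - 251*s^2 + 59*s + 18)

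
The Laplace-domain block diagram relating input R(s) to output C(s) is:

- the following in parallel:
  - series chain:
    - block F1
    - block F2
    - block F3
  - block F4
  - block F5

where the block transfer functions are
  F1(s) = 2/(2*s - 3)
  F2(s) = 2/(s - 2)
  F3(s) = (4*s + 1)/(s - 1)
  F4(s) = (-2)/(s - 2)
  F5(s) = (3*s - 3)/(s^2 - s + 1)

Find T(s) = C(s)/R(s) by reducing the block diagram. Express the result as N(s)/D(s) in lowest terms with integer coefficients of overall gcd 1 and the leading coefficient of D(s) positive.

The answer is (2*s^4 - 3*s^3 + 34*s^2 - 29*s + 16)/(2*s^5 - 11*s^4 + 24*s^3 - 28*s^2 + 19*s - 6).

Reasoning:
(1) reduce the series chain F1, F2, F3: (16*s + 4)/(2*s^3 - 9*s^2 + 13*s - 6)
(2) reduce the parallel group (F1*F2*F3), F4, F5: this yields T(s), and no further normalization is needed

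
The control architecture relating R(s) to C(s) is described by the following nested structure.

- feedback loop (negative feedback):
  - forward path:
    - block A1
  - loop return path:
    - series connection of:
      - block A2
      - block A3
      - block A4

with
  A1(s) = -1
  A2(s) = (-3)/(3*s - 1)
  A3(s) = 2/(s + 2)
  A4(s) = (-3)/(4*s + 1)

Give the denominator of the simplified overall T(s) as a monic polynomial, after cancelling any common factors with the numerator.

Step 1. cascade A2, A3, A4 -> 18/(12*s^3 + 23*s^2 - 3*s - 2)
Step 2. close the feedback loop around A1, (A2*A3*A4) -> (-12*s^3 - 23*s^2 + 3*s + 2)/(12*s^3 + 23*s^2 - 3*s - 20)
No further cancellation is possible in the step-2 result, so that is T(s). Its denominator becomes monic after dividing by the leading coefficient 12.

Hence the answer: s^3 + 23*s^2/12 - s/4 - 5/3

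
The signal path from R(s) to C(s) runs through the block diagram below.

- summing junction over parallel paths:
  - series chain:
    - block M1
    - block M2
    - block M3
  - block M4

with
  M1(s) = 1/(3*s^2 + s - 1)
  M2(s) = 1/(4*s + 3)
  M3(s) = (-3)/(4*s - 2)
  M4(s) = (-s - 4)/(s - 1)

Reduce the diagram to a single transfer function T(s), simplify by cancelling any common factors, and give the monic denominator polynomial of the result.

Answer: s^5 - 5*s^4/12 - 29*s^3/24 + 5*s^2/12 + s/3 - 1/8

Working:
Step 1. combine M1, M2, M3 in series gives (-3)/(48*s^4 + 28*s^3 - 30*s^2 - 10*s + 6)
Step 2. sum the parallel branches (M1*M2*M3), M4 gives (-48*s^5 - 220*s^4 - 82*s^3 + 130*s^2 + 31*s - 21)/(48*s^5 - 20*s^4 - 58*s^3 + 20*s^2 + 16*s - 6)
The result of step 2 is T(s) in lowest terms. Its denominator has leading coefficient 48; dividing the denominator through by 48 makes it monic.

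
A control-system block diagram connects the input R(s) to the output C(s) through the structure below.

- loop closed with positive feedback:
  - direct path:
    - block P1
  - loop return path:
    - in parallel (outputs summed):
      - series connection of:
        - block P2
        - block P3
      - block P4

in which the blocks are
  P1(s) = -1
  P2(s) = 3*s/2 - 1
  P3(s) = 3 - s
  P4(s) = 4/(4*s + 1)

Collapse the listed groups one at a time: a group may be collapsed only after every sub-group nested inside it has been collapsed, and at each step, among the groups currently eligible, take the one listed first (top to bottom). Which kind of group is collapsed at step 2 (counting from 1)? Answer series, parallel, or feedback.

Answer: parallel

Working:
Step 1 - reduce the series chain P2, P3
Step 2 - reduce the parallel group (P2*P3), P4
Step 3 - reduce the feedback loop with forward P1 and return ((P2*P3)+P4)
At step 2 the group reduced is parallel.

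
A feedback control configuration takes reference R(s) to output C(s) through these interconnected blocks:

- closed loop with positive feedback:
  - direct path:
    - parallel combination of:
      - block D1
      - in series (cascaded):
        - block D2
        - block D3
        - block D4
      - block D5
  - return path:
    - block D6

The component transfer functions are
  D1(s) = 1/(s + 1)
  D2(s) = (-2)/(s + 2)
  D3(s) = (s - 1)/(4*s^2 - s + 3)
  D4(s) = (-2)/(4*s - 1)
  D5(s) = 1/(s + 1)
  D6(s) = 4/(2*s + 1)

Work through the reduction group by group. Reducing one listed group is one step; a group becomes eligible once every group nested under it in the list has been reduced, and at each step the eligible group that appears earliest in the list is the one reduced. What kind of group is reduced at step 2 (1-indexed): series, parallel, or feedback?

The answer is parallel.

Reasoning:
Step 1: multiply D2, D3, D4 (series)
Step 2: sum the parallel branches D1, (D2*D3*D4), D5
Step 3: close the feedback loop around (D1+(D2*D3*D4)+D5), D6
Step 2 collapses a parallel group.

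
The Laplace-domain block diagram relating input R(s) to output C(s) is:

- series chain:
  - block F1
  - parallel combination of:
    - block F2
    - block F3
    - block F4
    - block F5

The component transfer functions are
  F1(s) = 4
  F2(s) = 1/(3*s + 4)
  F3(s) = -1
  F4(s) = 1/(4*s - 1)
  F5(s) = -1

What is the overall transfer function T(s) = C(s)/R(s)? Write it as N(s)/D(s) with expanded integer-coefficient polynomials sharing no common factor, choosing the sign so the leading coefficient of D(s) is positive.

Step 1 - reduce the parallel group F2, F3, F4, F5, giving (-24*s^2 - 19*s + 11)/(12*s^2 + 13*s - 4)
Step 2 - cascade F1, (F2+F3+F4+F5), giving the overall T(s)

Therefore the answer is (-96*s^2 - 76*s + 44)/(12*s^2 + 13*s - 4).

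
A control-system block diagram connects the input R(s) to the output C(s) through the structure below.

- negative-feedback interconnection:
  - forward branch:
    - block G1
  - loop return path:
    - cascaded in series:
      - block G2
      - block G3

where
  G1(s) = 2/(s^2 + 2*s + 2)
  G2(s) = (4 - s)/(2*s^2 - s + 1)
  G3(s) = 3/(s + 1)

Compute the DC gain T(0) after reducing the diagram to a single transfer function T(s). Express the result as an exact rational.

The answer is 1/13.

Reasoning:
Step 1. cascade G2, G3 = (12 - 3*s)/(2*s^3 + s^2 + 1)
Step 2. reduce the feedback loop with forward G1 and return (G2*G3) = (4*s^3 + 2*s^2 + 2)/(2*s^5 + 5*s^4 + 6*s^3 + 3*s^2 - 4*s + 26)
Evaluating the step-2 result (the overall T(s)) at s = 0 gives T(0) = 2/26 = 1/13.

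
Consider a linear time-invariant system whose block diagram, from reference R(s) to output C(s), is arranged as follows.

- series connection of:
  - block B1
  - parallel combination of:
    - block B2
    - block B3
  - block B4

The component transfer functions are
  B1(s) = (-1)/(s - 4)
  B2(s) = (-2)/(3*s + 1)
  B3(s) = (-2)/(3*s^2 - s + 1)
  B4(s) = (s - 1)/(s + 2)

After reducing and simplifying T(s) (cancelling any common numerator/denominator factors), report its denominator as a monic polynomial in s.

First reduce the diagram to T(s).

[1] reduce the parallel group B2, B3 -> (-6*s^2 - 4*s - 4)/(9*s^3 + 2*s + 1)
[2] cascade B1, (B2+B3), B4 -> (6*s^3 - 2*s^2 - 4)/(9*s^5 - 18*s^4 - 70*s^3 - 3*s^2 - 18*s - 8)
Step 2 gives the fully reduced T(s), with no common factor left to cancel. The denominator's leading coefficient is 9, so divide each of its coefficients by 9 to get the monic form.

Answer: s^5 - 2*s^4 - 70*s^3/9 - s^2/3 - 2*s - 8/9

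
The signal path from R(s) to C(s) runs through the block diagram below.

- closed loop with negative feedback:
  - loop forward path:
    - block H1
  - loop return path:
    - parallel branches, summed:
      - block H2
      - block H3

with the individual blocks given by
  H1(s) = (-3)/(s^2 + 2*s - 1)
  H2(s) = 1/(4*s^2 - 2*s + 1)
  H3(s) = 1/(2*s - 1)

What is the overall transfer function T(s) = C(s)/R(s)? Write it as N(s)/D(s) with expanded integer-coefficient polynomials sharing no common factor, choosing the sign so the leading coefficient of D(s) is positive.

Reducing step by step:

1. reduce the parallel group H2, H3 gives (4*s^2)/(8*s^3 - 8*s^2 + 4*s - 1)
2. reduce the feedback loop with forward H1 and return (H2+H3) - this is the overall T(s), already in the required normalized form

Answer: (-24*s^3 + 24*s^2 - 12*s + 3)/(8*s^5 + 8*s^4 - 20*s^3 + 3*s^2 - 6*s + 1)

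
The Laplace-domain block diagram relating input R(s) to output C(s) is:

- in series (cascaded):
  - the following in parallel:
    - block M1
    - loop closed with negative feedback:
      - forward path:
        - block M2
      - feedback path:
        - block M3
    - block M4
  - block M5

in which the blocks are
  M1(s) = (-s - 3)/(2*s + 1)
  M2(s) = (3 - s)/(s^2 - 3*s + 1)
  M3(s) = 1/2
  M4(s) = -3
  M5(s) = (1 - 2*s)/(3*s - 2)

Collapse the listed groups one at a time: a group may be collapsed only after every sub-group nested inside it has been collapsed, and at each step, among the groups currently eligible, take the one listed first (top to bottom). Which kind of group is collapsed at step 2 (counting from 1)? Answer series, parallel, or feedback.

Answer: parallel

Working:
Step 1. close the feedback loop around M2, M3
Step 2. sum the parallel branches M1, [M2/(1+M2*M3)], M4
Step 3. series reduction of (M1+[M2/(1+M2*M3)]+M4), M5
So the answer for step 2 is parallel.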